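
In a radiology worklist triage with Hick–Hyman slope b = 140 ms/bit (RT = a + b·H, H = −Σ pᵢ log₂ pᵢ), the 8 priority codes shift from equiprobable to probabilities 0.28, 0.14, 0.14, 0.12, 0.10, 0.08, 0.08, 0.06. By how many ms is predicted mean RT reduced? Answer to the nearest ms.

23 ms

Equiprobable entropy H₀ = log₂ 8 = 3.0000 bits.
Skewed entropy H = −Σ pᵢ log₂ pᵢ = 2.8343 bits.
ΔRT = b·(H₀ − H) = 140 × 0.1657 = 23.20 ms.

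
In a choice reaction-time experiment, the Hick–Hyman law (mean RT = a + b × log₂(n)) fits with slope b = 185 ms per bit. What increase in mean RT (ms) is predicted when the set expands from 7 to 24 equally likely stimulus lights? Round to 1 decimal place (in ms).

ΔRT = (a + b log₂ n₂) − (a + b log₂ n₁) = b·(log₂ n₂ − log₂ n₁).
log₂(24) − log₂(7) = 4.5850 − 2.8074 = 1.7776.
ΔRT = 185 × 1.7776 = 328.857 ms.

328.9 ms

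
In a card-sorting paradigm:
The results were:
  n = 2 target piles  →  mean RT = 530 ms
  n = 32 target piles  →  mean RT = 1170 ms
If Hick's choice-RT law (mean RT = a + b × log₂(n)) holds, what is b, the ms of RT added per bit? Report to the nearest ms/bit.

160 ms/bit

Slope: b = (1170 − 530) / (log₂ 32 − log₂ 2) = 640/4.0000 = 160 ms/bit.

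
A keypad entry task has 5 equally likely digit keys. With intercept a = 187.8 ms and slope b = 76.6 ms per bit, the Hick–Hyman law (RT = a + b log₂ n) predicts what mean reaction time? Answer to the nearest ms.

366 ms

log₂(5) = 2.3219 bits, so RT = 187.8 + 76.6 × 2.3219 ≈ 365.660 ms.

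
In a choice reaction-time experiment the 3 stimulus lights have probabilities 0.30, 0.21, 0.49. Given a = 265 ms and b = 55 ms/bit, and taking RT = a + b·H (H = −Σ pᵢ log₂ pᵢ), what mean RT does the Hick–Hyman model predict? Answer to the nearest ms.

H = 0.30·log₂(1/0.30) + 0.21·log₂(1/0.21) + 0.49·log₂(1/0.49) = 1.4982 bits.
RT = 265 + 55 × 1.4982 = 347.40 ms.

347 ms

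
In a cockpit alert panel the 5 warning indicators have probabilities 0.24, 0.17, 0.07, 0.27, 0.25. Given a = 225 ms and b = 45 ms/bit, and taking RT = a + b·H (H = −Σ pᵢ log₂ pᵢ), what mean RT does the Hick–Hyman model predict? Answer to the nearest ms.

324 ms

Entropy contributions −pᵢ log₂ pᵢ: 0.4941, 0.4346, 0.2686, 0.5100, 0.5000; sum H = 2.2073 bits.
RT = a + bH = 225 + 45·2.2073 = 324.33 ms.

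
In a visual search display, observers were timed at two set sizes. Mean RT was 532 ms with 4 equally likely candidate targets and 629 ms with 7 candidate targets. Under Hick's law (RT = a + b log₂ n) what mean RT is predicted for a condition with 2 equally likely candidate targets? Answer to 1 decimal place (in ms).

Solve the two-equation system in a and b:
  b = (629 − 532) / (log₂ 7 − log₂ 4) = 97 / (2.8074 − 2) = 120.145 ms/bit
  a = 532 − 120.145 × 2 = 291.709 ms
Then RT(2) = 291.709 + 120.145 × log₂ 2 = 291.709 + 120.145 × 1 ≈ 411.855 ms.

411.9 ms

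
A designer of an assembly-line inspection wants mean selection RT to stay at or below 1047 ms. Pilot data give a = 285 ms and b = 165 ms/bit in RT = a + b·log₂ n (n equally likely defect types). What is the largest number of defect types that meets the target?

24

165·log₂ n ≤ 1047 − 285 = 762, giving log₂ n ≤ 4.6182 and n ≤ 24.559. The largest whole number is 24.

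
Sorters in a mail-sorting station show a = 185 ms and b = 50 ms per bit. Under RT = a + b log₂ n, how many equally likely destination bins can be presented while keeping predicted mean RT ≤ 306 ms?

Set 185 + 50·log₂ n ≤ 306 → log₂ n ≤ (306 − 185)/50 = 2.4200.
So n ≤ 2^2.4200 = 5.352; the largest integer n is 5.

5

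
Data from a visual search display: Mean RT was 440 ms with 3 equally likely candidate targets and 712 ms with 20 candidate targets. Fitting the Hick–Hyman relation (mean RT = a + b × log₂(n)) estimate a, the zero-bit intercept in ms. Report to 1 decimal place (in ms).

282.5 ms

b = (RT₂ − RT₁)/(log₂ n₂ − log₂ n₁) = (712 − 440)/(4.3219 − 1.5850) = 99.380 ms/bit.
Intercept: a = 440 − 99.380·log₂(3) = 282.486 ms.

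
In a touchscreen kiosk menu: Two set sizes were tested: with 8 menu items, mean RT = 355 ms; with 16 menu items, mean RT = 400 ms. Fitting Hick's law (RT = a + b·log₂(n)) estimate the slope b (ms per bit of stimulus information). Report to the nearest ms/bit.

The slope on a log₂ axis is (400 − 355) / (4 − 3) = 45 ms/bit.

45 ms/bit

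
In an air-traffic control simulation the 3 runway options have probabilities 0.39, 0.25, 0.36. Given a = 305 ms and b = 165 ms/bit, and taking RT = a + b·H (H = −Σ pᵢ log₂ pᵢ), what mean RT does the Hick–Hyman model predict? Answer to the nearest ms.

Entropy contributions −pᵢ log₂ pᵢ: 0.5298, 0.5000, 0.5306; sum H = 1.5604 bits.
RT = a + bH = 305 + 165·1.5604 = 562.47 ms.

562 ms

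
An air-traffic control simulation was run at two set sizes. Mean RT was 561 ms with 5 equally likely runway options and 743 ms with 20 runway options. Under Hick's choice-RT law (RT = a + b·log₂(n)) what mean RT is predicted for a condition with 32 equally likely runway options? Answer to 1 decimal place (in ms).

804.7 ms

Fit slope and intercept:
  b = (743 − 561) / (log₂ 20 − log₂ 5) = 182 / (4.3219 − 2.3219) = 91.000 ms/bit
  a = 561 − 91.000 × 2.3219 = 349.705 ms
Then RT(32) = 349.705 + 91.000 × log₂ 32 = 349.705 + 91.000 × 5 ≈ 804.705 ms.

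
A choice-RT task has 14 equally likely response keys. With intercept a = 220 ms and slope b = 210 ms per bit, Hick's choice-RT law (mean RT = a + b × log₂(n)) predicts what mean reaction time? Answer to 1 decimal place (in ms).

log₂(14) = 3.8074 bits, so RT = 220 + 210 × 3.8074 ≈ 1019.545 ms.

1019.5 ms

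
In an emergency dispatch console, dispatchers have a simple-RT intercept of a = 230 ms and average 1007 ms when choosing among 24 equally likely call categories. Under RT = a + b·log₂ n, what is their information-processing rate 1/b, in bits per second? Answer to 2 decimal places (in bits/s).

Choice component = 1007 − 230 = 777 ms over log₂(24) = 4.5850 bits.
b = 777 / 4.5850 = 169.467 ms/bit, so 1/b = 5.901 bits/s.

5.90 bits/s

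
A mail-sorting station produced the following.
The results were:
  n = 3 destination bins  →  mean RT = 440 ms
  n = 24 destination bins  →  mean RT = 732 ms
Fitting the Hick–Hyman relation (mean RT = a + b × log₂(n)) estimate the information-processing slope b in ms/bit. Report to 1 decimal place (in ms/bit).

Slope: b = (732 − 440) / (log₂ 24 − log₂ 3) = 292/3.0000 = 97.333 ms/bit.

97.3 ms/bit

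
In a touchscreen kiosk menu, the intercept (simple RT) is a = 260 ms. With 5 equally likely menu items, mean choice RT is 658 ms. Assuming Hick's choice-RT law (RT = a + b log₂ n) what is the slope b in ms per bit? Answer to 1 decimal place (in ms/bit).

171.4 ms/bit

b = (658 − 260) / log₂(5) = 398 / 2.3219 = 171.409 ms/bit.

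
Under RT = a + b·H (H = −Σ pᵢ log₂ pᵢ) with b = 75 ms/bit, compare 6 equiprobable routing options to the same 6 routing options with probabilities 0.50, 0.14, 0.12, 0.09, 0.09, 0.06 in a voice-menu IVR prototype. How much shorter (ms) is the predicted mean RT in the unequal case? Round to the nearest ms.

34 ms

Equiprobable entropy H₀ = log₂ 6 = 2.5850 bits.
Skewed entropy H = −Σ pᵢ log₂ pᵢ = 2.1330 bits.
ΔRT = b·(H₀ − H) = 75 × 0.4519 = 33.90 ms.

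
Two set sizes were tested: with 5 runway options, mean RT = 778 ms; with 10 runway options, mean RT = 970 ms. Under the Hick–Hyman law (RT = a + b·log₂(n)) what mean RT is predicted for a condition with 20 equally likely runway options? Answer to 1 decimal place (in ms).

1162.0 ms

RT is linear in log₂ n, so two points fix the line:
  b = (970 − 778) / (log₂ 10 − log₂ 5) = 192 / (3.3219 − 2.3219) = 192.000 ms/bit
  a = 778 − 192.000 × 2.3219 = 332.190 ms
Then RT(20) = 332.190 + 192.000 × log₂ 20 = 332.190 + 192.000 × 4.3219 ≈ 1162.000 ms.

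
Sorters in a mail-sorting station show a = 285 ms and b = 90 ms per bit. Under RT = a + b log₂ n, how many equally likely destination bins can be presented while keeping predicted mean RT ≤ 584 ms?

Information budget: (584 − 285)/90 = 3.3222 bits, so n ≤ 2^3.3222 = 10.002 → at most 10.

10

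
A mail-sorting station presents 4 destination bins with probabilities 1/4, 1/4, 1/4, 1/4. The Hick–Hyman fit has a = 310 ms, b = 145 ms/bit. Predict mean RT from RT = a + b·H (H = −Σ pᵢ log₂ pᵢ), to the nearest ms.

600 ms

H = −Σ pᵢ log₂ pᵢ = 0.25·2 + 0.25·2 + 0.25·2 + 0.25·2 = 2.000 bits.
RT = 310 + 145 × 2.000 = 600.00 ms.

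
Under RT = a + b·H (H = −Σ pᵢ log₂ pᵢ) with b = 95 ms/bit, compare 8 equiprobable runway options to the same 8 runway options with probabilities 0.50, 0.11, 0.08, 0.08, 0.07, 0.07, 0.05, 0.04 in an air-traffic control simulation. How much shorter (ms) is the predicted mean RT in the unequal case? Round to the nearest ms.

Equiprobable entropy H₀ = log₂ 8 = 3.0000 bits.
Skewed entropy H = −Σ pᵢ log₂ pᵢ = 2.3723 bits.
ΔRT = b·(H₀ − H) = 95 × 0.6277 = 59.63 ms.

60 ms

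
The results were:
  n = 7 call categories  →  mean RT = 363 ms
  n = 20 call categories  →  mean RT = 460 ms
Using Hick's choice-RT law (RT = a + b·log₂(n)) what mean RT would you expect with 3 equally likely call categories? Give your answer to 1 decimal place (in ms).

Fit slope and intercept:
  b = (460 − 363) / (log₂ 20 − log₂ 7) = 97 / (4.3219 − 2.8074) = 64.044 ms/bit
  a = 363 − 64.044 × 2.8074 = 183.205 ms
Then RT(3) = 183.205 + 64.044 × log₂ 3 = 183.205 + 64.044 × 1.5850 ≈ 284.713 ms.

284.7 ms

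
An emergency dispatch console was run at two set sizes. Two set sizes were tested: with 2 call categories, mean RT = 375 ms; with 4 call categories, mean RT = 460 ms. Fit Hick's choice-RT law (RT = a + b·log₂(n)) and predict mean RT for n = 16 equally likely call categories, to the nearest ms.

630 ms

Fit slope and intercept:
  b = (460 − 375) / (log₂ 4 − log₂ 2) = 85 / (2 − 1) = 85 ms/bit
  a = 375 − 85 × 1 = 290 ms
Then RT(16) = 290 + 85 × log₂ 16 = 290 + 85 × 4 ≈ 630.000 ms.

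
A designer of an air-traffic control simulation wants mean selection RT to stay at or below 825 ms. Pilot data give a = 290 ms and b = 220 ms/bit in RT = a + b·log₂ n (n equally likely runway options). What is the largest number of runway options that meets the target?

Set 290 + 220·log₂ n ≤ 825 → log₂ n ≤ (825 − 290)/220 = 2.4318.
So n ≤ 2^2.4318 = 5.396; the largest integer n is 5.

5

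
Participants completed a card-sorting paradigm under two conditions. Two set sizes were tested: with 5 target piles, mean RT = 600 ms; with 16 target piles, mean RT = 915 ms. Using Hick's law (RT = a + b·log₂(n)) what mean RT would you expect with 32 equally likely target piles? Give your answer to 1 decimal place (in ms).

1102.7 ms

RT is linear in log₂ n, so two points fix the line:
  b = (915 − 600) / (log₂ 16 − log₂ 5) = 315 / (4 − 2.3219) = 187.715 ms/bit
  a = 600 − 187.715 × 2.3219 = 164.138 ms
Then RT(32) = 164.138 + 187.715 × log₂ 32 = 164.138 + 187.715 × 5 ≈ 1102.715 ms.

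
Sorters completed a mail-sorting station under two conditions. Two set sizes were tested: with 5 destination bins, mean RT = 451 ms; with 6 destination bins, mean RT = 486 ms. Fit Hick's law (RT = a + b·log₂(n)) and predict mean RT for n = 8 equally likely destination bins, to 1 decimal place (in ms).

With log₂ n on the abscissa the relation is linear; from the two conditions:
  b = (486 − 451) / (log₂ 6 − log₂ 5) = 35 / (2.5850 − 2.3219) = 133.062 ms/bit
  a = 451 − 133.062 × 2.3219 = 142.039 ms
Then RT(8) = 142.039 + 133.062 × log₂ 8 = 142.039 + 133.062 × 3 ≈ 541.226 ms.

541.2 ms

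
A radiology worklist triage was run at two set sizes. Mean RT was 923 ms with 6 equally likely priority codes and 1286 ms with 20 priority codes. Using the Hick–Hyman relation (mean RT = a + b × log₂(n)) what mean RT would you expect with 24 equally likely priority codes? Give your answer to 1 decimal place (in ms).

1341.0 ms

RT is linear in log₂ n, so two points fix the line:
  b = (1286 − 923) / (log₂ 20 − log₂ 6) = 363 / (4.3219 − 2.5850) = 208.985 ms/bit
  a = 923 − 208.985 × 2.5850 = 382.781 ms
Then RT(24) = 382.781 + 208.985 × log₂ 24 = 382.781 + 208.985 × 4.5850 ≈ 1340.970 ms.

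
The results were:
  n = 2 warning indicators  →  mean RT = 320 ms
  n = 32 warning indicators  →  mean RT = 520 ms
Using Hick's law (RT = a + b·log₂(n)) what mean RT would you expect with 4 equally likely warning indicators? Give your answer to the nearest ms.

Fit slope and intercept:
  b = (520 − 320) / (log₂ 32 − log₂ 2) = 200 / (5 − 1) = 50 ms/bit
  a = 320 − 50 × 1 = 270 ms
Then RT(4) = 270 + 50 × log₂ 4 = 270 + 50 × 2 ≈ 370.000 ms.

370 ms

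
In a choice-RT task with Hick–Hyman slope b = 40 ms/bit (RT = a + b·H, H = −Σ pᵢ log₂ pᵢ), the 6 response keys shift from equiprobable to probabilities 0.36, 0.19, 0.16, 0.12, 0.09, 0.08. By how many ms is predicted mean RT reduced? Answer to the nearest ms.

The RT saving is b·ΔH. Equiprobable H₀ = log₂(6) = 2.5850 bits; with the given probabilities H = 2.3801 bits.
b·(H₀ − H) = 40 × (2.5850 − 2.3801) = 8.19 ms.

8 ms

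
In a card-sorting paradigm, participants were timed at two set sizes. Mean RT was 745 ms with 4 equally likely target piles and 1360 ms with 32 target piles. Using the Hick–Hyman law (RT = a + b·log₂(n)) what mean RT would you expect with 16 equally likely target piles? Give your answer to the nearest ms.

Solve the two-equation system in a and b:
  b = (1360 − 745) / (log₂ 32 − log₂ 4) = 615 / (5 − 2) = 205 ms/bit
  a = 745 − 205 × 2 = 335 ms
Then RT(16) = 335 + 205 × log₂ 16 = 335 + 205 × 4 ≈ 1155.000 ms.

1155 ms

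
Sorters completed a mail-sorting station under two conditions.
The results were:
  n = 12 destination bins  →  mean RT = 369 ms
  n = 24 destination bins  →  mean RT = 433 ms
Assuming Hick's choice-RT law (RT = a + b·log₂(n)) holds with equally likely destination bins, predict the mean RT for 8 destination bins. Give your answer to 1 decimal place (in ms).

331.6 ms

Fit slope and intercept:
  b = (433 − 369) / (log₂ 24 − log₂ 12) = 64 / (4.5850 − 3.5850) = 64.000 ms/bit
  a = 369 − 64.000 × 3.5850 = 139.562 ms
Then RT(8) = 139.562 + 64.000 × log₂ 8 = 139.562 + 64.000 × 3 ≈ 331.562 ms.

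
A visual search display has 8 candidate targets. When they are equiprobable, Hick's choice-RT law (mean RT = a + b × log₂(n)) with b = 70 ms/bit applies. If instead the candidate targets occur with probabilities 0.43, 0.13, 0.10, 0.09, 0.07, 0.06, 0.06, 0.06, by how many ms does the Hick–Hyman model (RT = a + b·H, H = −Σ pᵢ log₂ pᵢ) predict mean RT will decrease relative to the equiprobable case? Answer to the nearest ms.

31 ms

The RT saving is b·ΔH. Equiprobable H₀ = log₂(8) = 3.0000 bits; with the given probabilities H = 2.5502 bits.
b·(H₀ − H) = 70 × (3.0000 − 2.5502) = 31.49 ms.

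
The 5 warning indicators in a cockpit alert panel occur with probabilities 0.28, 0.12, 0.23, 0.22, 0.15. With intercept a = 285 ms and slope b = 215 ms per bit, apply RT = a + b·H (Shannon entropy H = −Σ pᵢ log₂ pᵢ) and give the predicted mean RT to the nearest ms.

771 ms

Entropy contributions −pᵢ log₂ pᵢ: 0.5142, 0.3671, 0.4877, 0.4806, 0.4105; sum H = 2.2601 bits.
RT = a + bH = 285 + 215·2.2601 = 770.92 ms.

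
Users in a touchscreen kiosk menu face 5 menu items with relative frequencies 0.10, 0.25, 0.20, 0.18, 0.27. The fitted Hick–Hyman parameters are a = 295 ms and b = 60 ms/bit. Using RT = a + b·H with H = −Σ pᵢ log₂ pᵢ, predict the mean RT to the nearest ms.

430 ms

H = 0.10·log₂(1/0.10) + 0.25·log₂(1/0.25) + 0.20·log₂(1/0.20) + 0.18·log₂(1/0.18) + 0.27·log₂(1/0.27) = 2.2519 bits.
RT = 295 + 60 × 2.2519 = 430.11 ms.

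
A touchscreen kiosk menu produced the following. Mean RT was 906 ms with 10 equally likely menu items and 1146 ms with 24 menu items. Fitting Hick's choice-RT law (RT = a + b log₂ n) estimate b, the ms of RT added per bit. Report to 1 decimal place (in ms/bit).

190.0 ms/bit

b = (RT₂ − RT₁)/(log₂ n₂ − log₂ n₁) = (1146 − 906)/(4.5850 − 3.3219) = 190.019 ms/bit.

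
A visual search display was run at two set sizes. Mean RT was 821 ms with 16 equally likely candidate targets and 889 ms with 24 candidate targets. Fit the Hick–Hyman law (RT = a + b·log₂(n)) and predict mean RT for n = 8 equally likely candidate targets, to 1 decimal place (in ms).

704.8 ms

With log₂ n on the abscissa the relation is linear; from the two conditions:
  b = (889 − 821) / (log₂ 24 − log₂ 16) = 68 / (4.5850 − 4) = 116.247 ms/bit
  a = 821 − 116.247 × 4 = 356.013 ms
Then RT(8) = 356.013 + 116.247 × log₂ 8 = 356.013 + 116.247 × 3 ≈ 704.753 ms.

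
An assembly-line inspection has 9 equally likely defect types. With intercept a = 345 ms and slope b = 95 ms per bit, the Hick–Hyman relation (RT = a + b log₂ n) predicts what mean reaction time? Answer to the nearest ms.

646 ms

log₂(9) = 3.1699 bits, so RT = 345 + 95 × 3.1699 ≈ 646.143 ms.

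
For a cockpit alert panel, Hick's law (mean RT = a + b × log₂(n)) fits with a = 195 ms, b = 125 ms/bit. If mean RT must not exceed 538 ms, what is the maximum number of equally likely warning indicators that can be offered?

Information budget: (538 − 195)/125 = 2.7440 bits, so n ≤ 2^2.7440 = 6.699 → at most 6.

6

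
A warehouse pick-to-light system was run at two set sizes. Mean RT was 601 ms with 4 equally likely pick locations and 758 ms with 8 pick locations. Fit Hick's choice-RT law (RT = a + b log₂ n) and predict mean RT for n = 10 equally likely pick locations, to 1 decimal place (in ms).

808.5 ms

With log₂ n on the abscissa the relation is linear; from the two conditions:
  b = (758 − 601) / (log₂ 8 − log₂ 4) = 157 / (3 − 2) = 157.000 ms/bit
  a = 601 − 157.000 × 2 = 287.000 ms
Then RT(10) = 287.000 + 157.000 × log₂ 10 = 287.000 + 157.000 × 3.3219 ≈ 808.543 ms.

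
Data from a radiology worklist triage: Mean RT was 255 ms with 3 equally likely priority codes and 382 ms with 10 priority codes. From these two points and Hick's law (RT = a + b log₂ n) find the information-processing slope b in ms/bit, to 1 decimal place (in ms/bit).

73.1 ms/bit

The slope on a log₂ axis is (382 − 255) / (3.3219 − 1.5850) = 73.116 ms/bit.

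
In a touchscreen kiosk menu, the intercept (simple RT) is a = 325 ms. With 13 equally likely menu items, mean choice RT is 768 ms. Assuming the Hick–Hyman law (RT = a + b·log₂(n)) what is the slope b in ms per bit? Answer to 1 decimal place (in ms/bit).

119.7 ms/bit

log₂(13) = 3.7004 bits.
b = (RT − a)/log₂ n = (768 − 325) / 3.7004 = 119.716 ms/bit.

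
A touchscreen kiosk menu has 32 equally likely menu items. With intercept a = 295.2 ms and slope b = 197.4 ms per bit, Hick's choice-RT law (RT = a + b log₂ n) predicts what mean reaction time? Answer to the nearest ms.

log₂(32) = 5 bits, so RT = 295.2 + 197.4 × 5 ≈ 1282.200 ms.

1282 ms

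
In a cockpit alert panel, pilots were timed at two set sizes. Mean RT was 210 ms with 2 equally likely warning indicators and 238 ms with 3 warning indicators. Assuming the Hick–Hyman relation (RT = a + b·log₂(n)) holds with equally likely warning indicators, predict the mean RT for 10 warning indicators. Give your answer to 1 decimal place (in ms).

321.1 ms

Solve the two-equation system in a and b:
  b = (238 − 210) / (log₂ 3 − log₂ 2) = 28 / (1.5850 − 1) = 47.866 ms/bit
  a = 210 − 47.866 × 1 = 162.134 ms
Then RT(10) = 162.134 + 47.866 × log₂ 10 = 162.134 + 47.866 × 3.3219 ≈ 321.142 ms.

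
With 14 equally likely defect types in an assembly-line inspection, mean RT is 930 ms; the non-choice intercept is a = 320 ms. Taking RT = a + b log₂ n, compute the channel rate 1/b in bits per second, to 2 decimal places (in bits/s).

b = (930 − 320)/log₂ 14 = 610/3.8074 = 160.216 ms per bit = 0.16022 s/bit; the reciprocal is 6.242 bits/s.

6.24 bits/s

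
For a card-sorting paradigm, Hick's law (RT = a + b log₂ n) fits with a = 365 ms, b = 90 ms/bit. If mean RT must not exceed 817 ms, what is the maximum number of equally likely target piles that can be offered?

32

90·log₂ n ≤ 817 − 365 = 452, giving log₂ n ≤ 5.0222 and n ≤ 32.497. The largest whole number is 32.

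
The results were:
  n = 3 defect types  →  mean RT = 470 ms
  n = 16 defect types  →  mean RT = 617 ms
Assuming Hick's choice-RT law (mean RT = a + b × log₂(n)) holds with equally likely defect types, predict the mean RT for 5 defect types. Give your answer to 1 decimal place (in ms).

Fit slope and intercept:
  b = (617 − 470) / (log₂ 16 − log₂ 3) = 147 / (4 − 1.5850) = 60.869 ms/bit
  a = 470 − 60.869 × 1.5850 = 373.526 ms
Then RT(5) = 373.526 + 60.869 × log₂ 5 = 373.526 + 60.869 × 2.3219 ≈ 514.858 ms.

514.9 ms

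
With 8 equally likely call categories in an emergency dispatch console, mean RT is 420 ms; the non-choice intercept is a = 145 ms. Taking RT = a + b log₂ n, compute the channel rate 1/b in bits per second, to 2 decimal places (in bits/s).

Choice component = 420 − 145 = 275 ms over log₂(8) = 3 bits.
b = 275 / 3 = 91.667 ms/bit, so 1/b = 10.909 bits/s.

10.91 bits/s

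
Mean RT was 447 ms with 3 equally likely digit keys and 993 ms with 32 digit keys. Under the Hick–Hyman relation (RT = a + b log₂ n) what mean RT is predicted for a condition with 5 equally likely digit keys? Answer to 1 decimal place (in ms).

564.8 ms

With log₂ n on the abscissa the relation is linear; from the two conditions:
  b = (993 − 447) / (log₂ 32 − log₂ 3) = 546 / (5 − 1.5850) = 159.881 ms/bit
  a = 447 − 159.881 × 1.5850 = 193.594 ms
Then RT(5) = 193.594 + 159.881 × log₂ 5 = 193.594 + 159.881 × 2.3219 ≈ 564.827 ms.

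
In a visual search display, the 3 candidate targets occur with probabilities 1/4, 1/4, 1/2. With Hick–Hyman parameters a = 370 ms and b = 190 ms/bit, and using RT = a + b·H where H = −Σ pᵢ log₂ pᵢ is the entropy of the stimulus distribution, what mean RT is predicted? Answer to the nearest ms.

655 ms

H = −Σ pᵢ log₂ pᵢ = 0.25·2 + 0.25·2 + 0.5·1 = 1.500 bits.
RT = 370 + 190 × 1.500 = 655.00 ms.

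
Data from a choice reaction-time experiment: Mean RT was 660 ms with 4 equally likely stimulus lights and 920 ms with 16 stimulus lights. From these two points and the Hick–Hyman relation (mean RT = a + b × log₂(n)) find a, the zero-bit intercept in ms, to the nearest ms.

Slope: b = (920 − 660) / (log₂ 16 − log₂ 4) = 260/2.0000 = 130 ms/bit.
Intercept: a = 660 − 130·log₂(4) = 400.000 ms.

400 ms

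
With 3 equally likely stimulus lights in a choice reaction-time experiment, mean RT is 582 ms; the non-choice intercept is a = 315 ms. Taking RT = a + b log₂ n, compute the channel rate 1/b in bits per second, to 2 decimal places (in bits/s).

5.94 bits/s

b = (582 − 315)/log₂ 3 = 267/1.5850 = 168.458 ms per bit = 0.16846 s/bit; the reciprocal is 5.936 bits/s.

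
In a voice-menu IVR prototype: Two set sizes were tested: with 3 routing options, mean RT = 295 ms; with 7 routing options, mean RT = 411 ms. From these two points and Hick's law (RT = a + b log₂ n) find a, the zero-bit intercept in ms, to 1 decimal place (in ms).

144.6 ms

The slope on a log₂ axis is (411 − 295) / (2.8074 − 1.5850) = 94.896 ms/bit.
Intercept: a = 295 − 94.896·log₂(3) = 144.594 ms.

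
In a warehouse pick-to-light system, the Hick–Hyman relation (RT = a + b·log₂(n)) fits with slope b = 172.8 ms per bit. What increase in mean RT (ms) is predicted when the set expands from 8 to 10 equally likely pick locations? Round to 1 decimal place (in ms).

55.6 ms

The intercept a cancels: ΔRT = b·(log₂ n₂ − log₂ n₁) = b·log₂(n₂/n₁).
log₂(10) − log₂(8) = 3.3219 − 3 = 0.3219.
ΔRT = 172.8 × 0.3219 = 55.629 ms.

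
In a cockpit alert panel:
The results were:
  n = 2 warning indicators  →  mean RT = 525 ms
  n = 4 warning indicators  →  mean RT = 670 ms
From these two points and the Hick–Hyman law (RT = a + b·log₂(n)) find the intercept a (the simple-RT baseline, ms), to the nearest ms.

380 ms

The slope on a log₂ axis is (670 − 525) / (2 − 1) = 145 ms/bit.
Intercept: a = 525 − 145·log₂(2) = 380.000 ms.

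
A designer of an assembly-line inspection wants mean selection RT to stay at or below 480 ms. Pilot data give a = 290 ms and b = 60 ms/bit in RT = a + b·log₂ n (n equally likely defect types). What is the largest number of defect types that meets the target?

Information budget: (480 − 290)/60 = 3.1667 bits, so n ≤ 2^3.1667 = 8.980 → at most 8.

8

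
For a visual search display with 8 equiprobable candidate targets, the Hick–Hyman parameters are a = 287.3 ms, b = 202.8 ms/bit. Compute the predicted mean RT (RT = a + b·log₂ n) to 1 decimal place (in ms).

895.7 ms

log₂(8) = 3 bits, so RT = 287.3 + 202.8 × 3 ≈ 895.700 ms.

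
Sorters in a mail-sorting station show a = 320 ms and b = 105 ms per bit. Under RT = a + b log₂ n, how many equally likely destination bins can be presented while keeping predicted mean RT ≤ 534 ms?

4

Set 320 + 105·log₂ n ≤ 534 → log₂ n ≤ (534 − 320)/105 = 2.0381.
So n ≤ 2^2.0381 = 4.107; the largest integer n is 4.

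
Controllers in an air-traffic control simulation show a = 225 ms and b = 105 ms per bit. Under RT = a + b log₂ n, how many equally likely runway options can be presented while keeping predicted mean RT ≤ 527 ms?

105·log₂ n ≤ 527 − 225 = 302, giving log₂ n ≤ 2.8762 and n ≤ 7.342. The largest whole number is 7.

7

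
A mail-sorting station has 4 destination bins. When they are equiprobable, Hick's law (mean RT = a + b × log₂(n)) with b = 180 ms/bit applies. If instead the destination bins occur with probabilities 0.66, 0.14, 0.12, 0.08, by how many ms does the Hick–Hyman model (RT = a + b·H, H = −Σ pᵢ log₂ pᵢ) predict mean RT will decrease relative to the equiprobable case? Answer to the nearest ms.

The RT saving is b·ΔH. Equiprobable H₀ = log₂(4) = 2.0000 bits; with the given probabilities H = 1.4513 bits.
b·(H₀ − H) = 180 × (2.0000 − 1.4513) = 98.76 ms.

99 ms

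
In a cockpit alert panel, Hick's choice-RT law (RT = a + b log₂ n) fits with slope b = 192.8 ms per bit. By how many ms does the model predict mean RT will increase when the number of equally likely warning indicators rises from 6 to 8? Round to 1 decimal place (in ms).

Only the slope matters, since a is common to both: ΔRT = b·log₂(n₂/n₁).
log₂(8) − log₂(6) = 3 − 2.5850 = 0.4150.
ΔRT = 192.8 × 0.4150 = 80.019 ms.

80.0 ms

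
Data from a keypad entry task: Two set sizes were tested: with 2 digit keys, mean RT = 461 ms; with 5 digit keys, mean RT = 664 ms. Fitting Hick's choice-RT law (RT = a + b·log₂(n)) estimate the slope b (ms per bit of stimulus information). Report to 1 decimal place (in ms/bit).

b = (RT₂ − RT₁)/(log₂ n₂ − log₂ n₁) = (664 − 461)/(2.3219 − 1) = 153.564 ms/bit.

153.6 ms/bit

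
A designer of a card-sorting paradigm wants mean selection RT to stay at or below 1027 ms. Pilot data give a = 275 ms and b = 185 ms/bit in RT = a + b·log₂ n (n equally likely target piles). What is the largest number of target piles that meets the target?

Information budget: (1027 − 275)/185 = 4.0649 bits, so n ≤ 2^4.0649 = 16.736 → at most 16.

16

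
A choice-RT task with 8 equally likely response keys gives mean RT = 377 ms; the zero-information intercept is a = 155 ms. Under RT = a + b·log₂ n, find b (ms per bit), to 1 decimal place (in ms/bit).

74.0 ms/bit

8 alternatives carry log₂ 8 = 3 bits; the choice cost is 377 − 155 = 222 ms, so b = 222/3 = 74.000 ms/bit.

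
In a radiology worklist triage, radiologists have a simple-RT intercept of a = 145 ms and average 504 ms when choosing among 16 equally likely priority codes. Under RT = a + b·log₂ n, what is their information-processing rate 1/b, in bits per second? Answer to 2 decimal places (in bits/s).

11.14 bits/s

Choice component = 504 − 145 = 359 ms over log₂(16) = 4 bits.
b = 359 / 4 = 89.750 ms/bit, so 1/b = 11.142 bits/s.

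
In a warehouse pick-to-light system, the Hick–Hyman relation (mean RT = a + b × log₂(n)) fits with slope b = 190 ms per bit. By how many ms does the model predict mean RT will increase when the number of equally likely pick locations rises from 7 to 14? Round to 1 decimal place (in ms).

190.0 ms

Only the slope matters, since a is common to both: ΔRT = b·log₂(n₂/n₁).
log₂(14) − log₂(7) = log₂(14/7) = log₂(2) = 1.
ΔRT = 190 × 1.0000 = 190.000 ms.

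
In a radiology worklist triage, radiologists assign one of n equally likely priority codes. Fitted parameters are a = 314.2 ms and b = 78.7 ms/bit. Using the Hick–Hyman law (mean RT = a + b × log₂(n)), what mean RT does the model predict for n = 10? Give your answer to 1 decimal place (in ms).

575.6 ms

log₂(10) = 3.3219 bits, so RT = 314.2 + 78.7 × 3.3219 ≈ 575.636 ms.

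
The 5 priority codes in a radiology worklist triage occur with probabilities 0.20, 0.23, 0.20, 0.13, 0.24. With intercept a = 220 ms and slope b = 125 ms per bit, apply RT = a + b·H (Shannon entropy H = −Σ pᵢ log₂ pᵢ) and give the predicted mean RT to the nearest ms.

H = 0.20·log₂(1/0.20) + 0.23·log₂(1/0.23) + 0.20·log₂(1/0.20) + 0.13·log₂(1/0.13) + 0.24·log₂(1/0.24) = 2.2932 bits.
RT = 220 + 125 × 2.2932 = 506.65 ms.

507 ms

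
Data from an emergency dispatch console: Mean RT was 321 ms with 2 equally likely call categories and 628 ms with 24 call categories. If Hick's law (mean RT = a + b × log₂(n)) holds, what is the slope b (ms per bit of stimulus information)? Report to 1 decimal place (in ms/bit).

85.6 ms/bit

b = (RT₂ − RT₁)/(log₂ n₂ − log₂ n₁) = (628 − 321)/(4.5850 − 1) = 85.635 ms/bit.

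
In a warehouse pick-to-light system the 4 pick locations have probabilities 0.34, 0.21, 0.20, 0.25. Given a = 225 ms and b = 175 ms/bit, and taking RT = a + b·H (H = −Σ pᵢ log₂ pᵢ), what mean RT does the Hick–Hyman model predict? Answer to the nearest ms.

H = 0.34·log₂(1/0.34) + 0.21·log₂(1/0.21) + 0.20·log₂(1/0.20) + 0.25·log₂(1/0.25) = 1.9664 bits.
RT = 225 + 175 × 1.9664 = 569.12 ms.

569 ms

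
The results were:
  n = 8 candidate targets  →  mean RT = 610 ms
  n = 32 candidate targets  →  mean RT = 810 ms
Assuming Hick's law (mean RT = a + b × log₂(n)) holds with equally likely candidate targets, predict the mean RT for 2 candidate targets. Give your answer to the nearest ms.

With log₂ n on the abscissa the relation is linear; from the two conditions:
  b = (810 − 610) / (log₂ 32 − log₂ 8) = 200 / (5 − 3) = 100 ms/bit
  a = 610 − 100 × 3 = 310 ms
Then RT(2) = 310 + 100 × log₂ 2 = 310 + 100 × 1 ≈ 410.000 ms.

410 ms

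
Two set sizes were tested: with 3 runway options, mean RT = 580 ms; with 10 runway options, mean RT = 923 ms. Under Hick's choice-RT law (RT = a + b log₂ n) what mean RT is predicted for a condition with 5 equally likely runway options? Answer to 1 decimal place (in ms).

Solve the two-equation system in a and b:
  b = (923 − 580) / (log₂ 10 − log₂ 3) = 343 / (3.3219 − 1.5850) = 197.471 ms/bit
  a = 580 − 197.471 × 1.5850 = 267.016 ms
Then RT(5) = 267.016 + 197.471 × log₂ 5 = 267.016 + 197.471 × 2.3219 ≈ 725.529 ms.

725.5 ms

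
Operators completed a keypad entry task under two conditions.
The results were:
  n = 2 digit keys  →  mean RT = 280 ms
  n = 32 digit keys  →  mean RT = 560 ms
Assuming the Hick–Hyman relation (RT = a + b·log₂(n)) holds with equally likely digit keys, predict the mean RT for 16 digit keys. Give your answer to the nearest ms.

Solve the two-equation system in a and b:
  b = (560 − 280) / (log₂ 32 − log₂ 2) = 280 / (5 − 1) = 70 ms/bit
  a = 280 − 70 × 1 = 210 ms
Then RT(16) = 210 + 70 × log₂ 16 = 210 + 70 × 4 ≈ 490.000 ms.

490 ms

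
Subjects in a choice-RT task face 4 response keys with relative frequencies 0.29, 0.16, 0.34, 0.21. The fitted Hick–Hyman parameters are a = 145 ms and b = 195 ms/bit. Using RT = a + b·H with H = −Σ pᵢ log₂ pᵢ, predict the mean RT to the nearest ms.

524 ms

H = 0.29·log₂(1/0.29) + 0.16·log₂(1/0.16) + 0.34·log₂(1/0.34) + 0.21·log₂(1/0.21) = 1.9429 bits.
RT = 145 + 195 × 1.9429 = 523.87 ms.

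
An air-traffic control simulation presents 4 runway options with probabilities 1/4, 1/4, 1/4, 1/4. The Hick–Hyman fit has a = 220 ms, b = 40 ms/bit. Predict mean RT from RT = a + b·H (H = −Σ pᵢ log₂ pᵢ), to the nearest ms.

300 ms

H = −Σ pᵢ log₂ pᵢ = 0.25·2 + 0.25·2 + 0.25·2 + 0.25·2 = 2.000 bits.
RT = 220 + 40 × 2.000 = 300.00 ms.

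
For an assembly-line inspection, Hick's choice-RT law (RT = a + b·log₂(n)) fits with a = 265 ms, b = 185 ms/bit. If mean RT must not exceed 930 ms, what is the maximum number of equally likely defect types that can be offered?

12

Set 265 + 185·log₂ n ≤ 930 → log₂ n ≤ (930 − 265)/185 = 3.5946.
So n ≤ 2^3.5946 = 12.080; the largest integer n is 12.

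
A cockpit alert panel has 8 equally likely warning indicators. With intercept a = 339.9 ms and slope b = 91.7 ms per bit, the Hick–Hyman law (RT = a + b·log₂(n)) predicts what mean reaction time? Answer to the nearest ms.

log₂(8) = 3 bits, so RT = 339.9 + 91.7 × 3 ≈ 615.000 ms.

615 ms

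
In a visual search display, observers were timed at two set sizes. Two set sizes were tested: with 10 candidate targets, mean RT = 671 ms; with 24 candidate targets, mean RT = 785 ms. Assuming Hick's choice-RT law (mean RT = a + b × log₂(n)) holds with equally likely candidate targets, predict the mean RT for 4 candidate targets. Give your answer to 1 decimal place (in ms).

551.7 ms

Solve the two-equation system in a and b:
  b = (785 − 671) / (log₂ 24 − log₂ 10) = 114 / (4.5850 − 3.3219) = 90.259 ms/bit
  a = 671 − 90.259 × 3.3219 = 371.167 ms
Then RT(4) = 371.167 + 90.259 × log₂ 4 = 371.167 + 90.259 × 2 ≈ 551.684 ms.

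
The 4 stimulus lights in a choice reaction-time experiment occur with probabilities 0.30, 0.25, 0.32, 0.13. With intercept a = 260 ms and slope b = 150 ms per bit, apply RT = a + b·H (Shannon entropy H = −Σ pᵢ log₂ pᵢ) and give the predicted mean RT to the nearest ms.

549 ms

Entropy contributions −pᵢ log₂ pᵢ: 0.5211, 0.5000, 0.5260, 0.3826; sum H = 1.9298 bits.
RT = a + bH = 260 + 150·1.9298 = 549.47 ms.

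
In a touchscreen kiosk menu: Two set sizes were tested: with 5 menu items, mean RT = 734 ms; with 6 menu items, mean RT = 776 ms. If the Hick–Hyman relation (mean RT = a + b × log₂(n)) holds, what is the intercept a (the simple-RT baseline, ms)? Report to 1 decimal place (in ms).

363.2 ms

b = (RT₂ − RT₁)/(log₂ n₂ − log₂ n₁) = (776 − 734)/(2.5850 − 2.3219) = 159.675 ms/bit.
Intercept: a = 734 − 159.675·log₂(5) = 363.246 ms.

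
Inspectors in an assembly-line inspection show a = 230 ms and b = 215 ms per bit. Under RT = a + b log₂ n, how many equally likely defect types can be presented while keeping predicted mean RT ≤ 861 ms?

Set 230 + 215·log₂ n ≤ 861 → log₂ n ≤ (861 − 230)/215 = 2.9349.
So n ≤ 2^2.9349 = 7.647; the largest integer n is 7.

7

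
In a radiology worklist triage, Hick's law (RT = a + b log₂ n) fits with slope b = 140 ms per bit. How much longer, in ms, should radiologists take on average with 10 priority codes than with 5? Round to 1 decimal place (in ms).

Only the slope matters, since a is common to both: ΔRT = b·log₂(n₂/n₁).
log₂(10) − log₂(5) = log₂(10/5) = log₂(2) = 1.
ΔRT = 140 × 1.0000 = 140.000 ms.

140.0 ms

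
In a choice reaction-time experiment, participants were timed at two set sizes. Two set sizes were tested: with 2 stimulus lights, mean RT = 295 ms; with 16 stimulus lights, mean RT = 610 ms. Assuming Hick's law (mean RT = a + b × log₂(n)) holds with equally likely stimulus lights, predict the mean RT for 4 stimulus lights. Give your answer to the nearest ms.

400 ms

With log₂ n on the abscissa the relation is linear; from the two conditions:
  b = (610 − 295) / (log₂ 16 − log₂ 2) = 315 / (4 − 1) = 105 ms/bit
  a = 295 − 105 × 1 = 190 ms
Then RT(4) = 190 + 105 × log₂ 4 = 190 + 105 × 2 ≈ 400.000 ms.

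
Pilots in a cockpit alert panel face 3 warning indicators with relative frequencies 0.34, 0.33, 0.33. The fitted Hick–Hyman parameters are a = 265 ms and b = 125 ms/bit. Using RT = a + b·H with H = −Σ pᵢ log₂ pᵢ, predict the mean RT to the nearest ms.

463 ms

H = 0.34·log₂(1/0.34) + 0.33·log₂(1/0.33) + 0.33·log₂(1/0.33) = 1.5848 bits.
RT = 265 + 125 × 1.5848 = 463.10 ms.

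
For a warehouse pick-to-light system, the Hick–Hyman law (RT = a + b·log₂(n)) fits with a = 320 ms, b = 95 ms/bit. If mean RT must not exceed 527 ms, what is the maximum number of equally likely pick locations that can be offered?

95·log₂ n ≤ 527 − 320 = 207, giving log₂ n ≤ 2.1789 and n ≤ 4.528. The largest whole number is 4.

4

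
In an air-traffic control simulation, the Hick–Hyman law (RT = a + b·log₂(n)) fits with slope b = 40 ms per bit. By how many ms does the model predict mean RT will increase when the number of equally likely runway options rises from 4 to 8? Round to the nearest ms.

40 ms

The intercept a cancels: ΔRT = b·(log₂ n₂ − log₂ n₁) = b·log₂(n₂/n₁).
log₂(8) − log₂(4) = log₂(8/4) = log₂(2) = 1.
ΔRT = 40 × 1.0000 = 40.000 ms.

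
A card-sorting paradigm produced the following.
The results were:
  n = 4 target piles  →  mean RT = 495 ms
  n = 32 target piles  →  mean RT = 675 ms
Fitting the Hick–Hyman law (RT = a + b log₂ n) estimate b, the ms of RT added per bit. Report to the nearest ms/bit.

b = (RT₂ − RT₁)/(log₂ n₂ − log₂ n₁) = (675 − 495)/(5 − 2) = 60 ms/bit.

60 ms/bit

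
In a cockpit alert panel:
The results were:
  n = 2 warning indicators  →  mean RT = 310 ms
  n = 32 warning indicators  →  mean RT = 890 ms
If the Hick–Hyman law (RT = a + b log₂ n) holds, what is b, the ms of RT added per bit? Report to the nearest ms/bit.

The slope on a log₂ axis is (890 − 310) / (5 − 1) = 145 ms/bit.

145 ms/bit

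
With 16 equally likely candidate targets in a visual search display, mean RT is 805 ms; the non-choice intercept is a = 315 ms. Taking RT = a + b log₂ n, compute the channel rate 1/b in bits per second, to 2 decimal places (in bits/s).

Choice component = 805 − 315 = 490 ms over log₂(16) = 4 bits.
b = 490 / 4 = 122.500 ms/bit, so 1/b = 8.163 bits/s.

8.16 bits/s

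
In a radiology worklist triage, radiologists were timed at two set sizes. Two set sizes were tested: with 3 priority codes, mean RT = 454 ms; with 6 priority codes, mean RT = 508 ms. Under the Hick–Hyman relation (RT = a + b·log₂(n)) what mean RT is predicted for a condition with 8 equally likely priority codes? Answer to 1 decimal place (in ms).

RT is linear in log₂ n, so two points fix the line:
  b = (508 − 454) / (log₂ 6 − log₂ 3) = 54 / (2.5850 − 1.5850) = 54.000 ms/bit
  a = 454 − 54.000 × 1.5850 = 368.412 ms
Then RT(8) = 368.412 + 54.000 × log₂ 8 = 368.412 + 54.000 × 3 ≈ 530.412 ms.

530.4 ms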